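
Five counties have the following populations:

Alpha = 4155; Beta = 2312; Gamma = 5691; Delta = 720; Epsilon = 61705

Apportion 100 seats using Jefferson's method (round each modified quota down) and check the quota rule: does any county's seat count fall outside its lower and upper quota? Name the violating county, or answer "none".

Standard quotas: Alpha 5.571, Beta 3.100, Gamma 7.630, Delta 0.965, Epsilon 82.733.
Jefferson allocation: Alpha 5, Beta 3, Gamma 7, Delta 0, Epsilon 85.
Epsilon has quota 82.733 (lower 82, upper 83) but receives 85 — outside the quota interval.

Epsilon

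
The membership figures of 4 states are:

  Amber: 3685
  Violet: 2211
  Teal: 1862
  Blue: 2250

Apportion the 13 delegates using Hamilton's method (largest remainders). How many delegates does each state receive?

Amber=5, Violet=3, Teal=2, Blue=3

The standard divisor is 10008/13 ≈ 769.846.
Standard quotas: Amber 4.787, Violet 2.872, Teal 2.419, Blue 2.923.
Lower quotas: Amber 4, Violet 2, Teal 2, Blue 2 (sum 10, leaving 3 seats).
Remainders in descending order: Blue 0.923, Violet 0.872, Amber 0.787, Teal 0.419.
Largest remainders: Blue, Violet, Amber receive the extra seats.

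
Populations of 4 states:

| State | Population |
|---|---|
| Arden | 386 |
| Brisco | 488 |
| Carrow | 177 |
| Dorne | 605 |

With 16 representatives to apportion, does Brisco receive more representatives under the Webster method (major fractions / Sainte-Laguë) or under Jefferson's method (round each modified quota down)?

Webster: Arden 4, Brisco 4, Carrow 2, Dorne 6.
Jefferson: Arden 4, Brisco 5, Carrow 1, Dorne 6.
Brisco gets 4 under Webster and 5 under Jefferson.

Jefferson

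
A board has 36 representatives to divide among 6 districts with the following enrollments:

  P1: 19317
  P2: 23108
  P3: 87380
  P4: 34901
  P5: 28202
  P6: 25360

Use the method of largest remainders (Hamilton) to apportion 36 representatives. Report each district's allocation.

Standard divisor: 218268 ÷ 36 = 6063.
Standard quotas: P1 3.1860, P2 3.8113, P3 14.4120, P4 5.7564, P5 4.6515, P6 4.1827.
Lower quotas: P1 3, P2 3, P3 14, P4 5, P5 4, P6 4 (sum 33, leaving 3 seats).
Remainders in descending order: P2 0.8113, P4 0.7564, P5 0.6515, P3 0.4120, P1 0.1860, P6 0.1827.
Largest remainders: P2, P4, P5 receive the extra seats.

P1 3, P2 4, P3 14, P4 6, P5 5, P6 4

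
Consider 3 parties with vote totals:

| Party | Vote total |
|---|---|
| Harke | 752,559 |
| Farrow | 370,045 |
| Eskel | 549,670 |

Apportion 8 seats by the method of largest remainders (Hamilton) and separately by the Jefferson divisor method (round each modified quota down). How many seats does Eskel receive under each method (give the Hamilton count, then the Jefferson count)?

Hamilton: Harke 3, Farrow 2, Eskel 3.
Jefferson: Harke 4, Farrow 2, Eskel 2.
Eskel gets 3 under Hamilton and 2 under Jefferson.

3 and 2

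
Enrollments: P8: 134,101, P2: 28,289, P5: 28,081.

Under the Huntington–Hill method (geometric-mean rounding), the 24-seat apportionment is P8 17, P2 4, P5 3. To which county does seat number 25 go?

P5

Priority for the next seat is population ÷ (√(s·(s+1))).
Priorities: P8 7666.044, P2 6325.613, P5 8106.286.
Highest priority: P5.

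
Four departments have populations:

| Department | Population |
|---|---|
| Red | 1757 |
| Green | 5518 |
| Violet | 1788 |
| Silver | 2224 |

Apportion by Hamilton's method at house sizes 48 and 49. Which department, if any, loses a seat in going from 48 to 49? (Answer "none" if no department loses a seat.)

Red

At 48 seats: Red 8, Green 23, Violet 8, Silver 9.
At 49 seats: Red 7, Green 24, Violet 8, Silver 10.
Red drops from 8 to 7.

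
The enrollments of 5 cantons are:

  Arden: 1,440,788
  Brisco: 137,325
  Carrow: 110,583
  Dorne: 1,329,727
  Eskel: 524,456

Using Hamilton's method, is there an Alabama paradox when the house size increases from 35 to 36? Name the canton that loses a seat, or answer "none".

At 35 seats: Arden 14, Brisco 2, Carrow 1, Dorne 13, Eskel 5.
At 36 seats: Arden 15, Brisco 1, Carrow 1, Dorne 14, Eskel 5.
Brisco drops from 2 to 1.

Brisco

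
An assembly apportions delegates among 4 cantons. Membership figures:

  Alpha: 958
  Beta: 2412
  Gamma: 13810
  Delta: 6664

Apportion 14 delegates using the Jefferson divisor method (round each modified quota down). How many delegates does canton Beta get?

Standard divisor 23844/14 ≈ 1703.143; standard quotas: Alpha 0.562, Beta 1.416, Gamma 8.109, Delta 3.913.
Rounding down gives 0, 1, 8, 3 = 12 seats, so the divisor must be adjusted.
With modified divisor 1500: modified quotas Alpha 0.639, Beta 1.608, Gamma 9.207, Delta 4.443.
Rounding down: Alpha 0, Beta 1, Gamma 9, Delta 4 (total 14).
Beta receives 1.

1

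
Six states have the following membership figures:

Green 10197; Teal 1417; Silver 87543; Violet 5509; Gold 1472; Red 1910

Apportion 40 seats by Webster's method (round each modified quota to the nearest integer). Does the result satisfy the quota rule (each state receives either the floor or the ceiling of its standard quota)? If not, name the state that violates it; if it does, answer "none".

Standard quotas: Green 3.775, Teal 0.525, Silver 32.409, Violet 2.039, Gold 0.545, Red 0.707.
Webster allocation: Green 4, Teal 1, Silver 31, Violet 2, Gold 1, Red 1.
Silver has quota 32.409 (lower 32, upper 33) but receives 31 — outside the quota interval.

Silver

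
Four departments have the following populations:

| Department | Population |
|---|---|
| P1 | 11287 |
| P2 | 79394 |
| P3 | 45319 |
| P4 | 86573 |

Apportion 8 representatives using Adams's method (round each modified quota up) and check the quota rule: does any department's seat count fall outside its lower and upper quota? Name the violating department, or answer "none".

none

Standard quotas: P1 0.406, P2 2.854, P3 1.629, P4 3.112.
Adams allocation: P1 1, P2 2, P3 2, P4 3.
Every allocation lies between the lower and upper quota.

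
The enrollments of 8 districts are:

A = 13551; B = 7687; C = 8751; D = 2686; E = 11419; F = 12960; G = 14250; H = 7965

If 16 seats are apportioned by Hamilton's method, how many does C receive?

Total 79269; standard divisor 79269/16 ≈ 4954.312.
Standard quotas: A 2.7352, B 1.5516, C 1.7663, D 0.5422, E 2.3049, F 2.6159, G 2.8763, H 1.6077.
Lower quotas: A 2, B 1, C 1, D 0, E 2, F 2, G 2, H 1 (sum 11, leaving 5 seats).
Remainders in descending order: G 0.8763, C 0.7663, A 0.7352, F 0.6159, H 0.6077, B 0.5516, D 0.5422, E 0.3049.
Largest remainders: G, C, A, F, H receive the extra seats.
C receives 2.

2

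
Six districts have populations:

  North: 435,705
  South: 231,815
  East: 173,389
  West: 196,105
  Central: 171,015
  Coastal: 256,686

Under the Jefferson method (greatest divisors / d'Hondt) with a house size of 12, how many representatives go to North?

Standard divisor 1464715/12 ≈ 122059.583; standard quotas: North 3.570, South 1.899, East 1.421, West 1.607, Central 1.401, Coastal 2.103.
Rounding down gives 3, 1, 1, 1, 1, 2 = 9 seats, so the divisor must be adjusted.
With modified divisor 92600: modified quotas North 4.705, South 2.503, East 1.872, West 2.118, Central 1.847, Coastal 2.772.
Rounding down: North 4, South 2, East 1, West 2, Central 1, Coastal 2 (total 12).
North receives 4.

4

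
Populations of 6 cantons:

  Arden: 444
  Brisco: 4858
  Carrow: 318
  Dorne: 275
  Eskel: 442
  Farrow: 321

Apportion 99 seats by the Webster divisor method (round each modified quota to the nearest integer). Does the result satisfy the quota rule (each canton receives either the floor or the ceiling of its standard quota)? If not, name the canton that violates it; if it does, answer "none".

Standard quotas: Arden 6.602, Brisco 72.235, Carrow 4.728, Dorne 4.089, Eskel 6.572, Farrow 4.773.
Webster allocation: Arden 7, Brisco 71, Carrow 5, Dorne 4, Eskel 7, Farrow 5.
Brisco has quota 72.235 (lower 72, upper 73) but receives 71 — outside the quota interval.

Brisco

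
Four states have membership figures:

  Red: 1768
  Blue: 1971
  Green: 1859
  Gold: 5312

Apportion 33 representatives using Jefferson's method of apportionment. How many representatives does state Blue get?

6

Standard divisor 10910/33 ≈ 330.606; standard quotas: Red 5.348, Blue 5.962, Green 5.623, Gold 16.067.
Rounding down gives 5, 5, 5, 16 = 31 seats, so the divisor must be adjusted.
With modified divisor 311: modified quotas Red 5.685, Blue 6.338, Green 5.977, Gold 17.080.
Rounding down: Red 5, Blue 6, Green 5, Gold 17 (total 33).
Blue receives 6.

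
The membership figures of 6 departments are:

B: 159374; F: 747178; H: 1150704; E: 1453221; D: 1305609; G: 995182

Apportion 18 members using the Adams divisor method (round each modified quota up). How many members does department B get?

Standard divisor 5811268/18 ≈ 322848.222; standard quotas: B 0.494, F 2.314, H 3.564, E 4.501, D 4.044, G 3.083.
Rounding up gives 1, 3, 4, 5, 5, 4 = 22 seats, so the divisor must be adjusted.
With modified divisor 378600: modified quotas B 0.421, F 1.974, H 3.039, E 3.838, D 3.449, G 2.629.
Rounding up: B 1, F 2, H 4, E 4, D 4, G 3 (total 18).
B receives 1.

1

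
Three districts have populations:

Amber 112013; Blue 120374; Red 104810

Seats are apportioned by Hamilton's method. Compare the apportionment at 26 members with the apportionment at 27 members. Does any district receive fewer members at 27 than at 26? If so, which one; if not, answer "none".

At 26 seats: Amber 9, Blue 9, Red 8.
At 27 seats: Amber 9, Blue 10, Red 8.
No district's allocation decreased.

none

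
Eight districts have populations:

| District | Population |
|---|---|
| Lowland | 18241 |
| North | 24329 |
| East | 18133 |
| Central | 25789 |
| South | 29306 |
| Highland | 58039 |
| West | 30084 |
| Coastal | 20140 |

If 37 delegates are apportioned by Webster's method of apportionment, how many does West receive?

Standard divisor 224061/37 ≈ 6055.703; standard quotas: Lowland 3.012, North 4.018, East 2.994, Central 4.259, South 4.839, Highland 9.584, West 4.968, Coastal 3.326.
Rounding to the nearest integer gives Lowland 3, North 4, East 3, Central 4, South 5, Highland 10, West 5, Coastal 3 — total 37, matching the house size, so no adjustment is needed.
West receives 5.

5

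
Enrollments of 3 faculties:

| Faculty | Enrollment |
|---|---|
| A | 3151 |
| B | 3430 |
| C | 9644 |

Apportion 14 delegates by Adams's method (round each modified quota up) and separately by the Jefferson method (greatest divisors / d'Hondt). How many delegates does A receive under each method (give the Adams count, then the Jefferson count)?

Adams: A 3, B 3, C 8.
Jefferson: A 2, B 3, C 9.
A gets 3 under Adams and 2 under Jefferson.

3 and 2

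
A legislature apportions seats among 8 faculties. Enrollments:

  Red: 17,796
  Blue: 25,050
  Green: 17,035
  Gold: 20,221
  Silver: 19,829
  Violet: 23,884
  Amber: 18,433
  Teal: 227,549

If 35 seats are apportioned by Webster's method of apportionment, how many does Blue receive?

2

Standard divisor 369797/35 ≈ 10565.629; standard quotas: Red 1.684, Blue 2.371, Green 1.612, Gold 1.914, Silver 1.877, Violet 2.261, Amber 1.745, Teal 21.537.
Rounding to the nearest integer gives 2, 2, 2, 2, 2, 2, 2, 22 = 36 seats, so the divisor must be adjusted.
With modified divisor 10800: modified quotas Red 1.648, Blue 2.319, Green 1.577, Gold 1.872, Silver 1.836, Violet 2.211, Amber 1.707, Teal 21.069.
Rounding to the nearest integer: Red 2, Blue 2, Green 2, Gold 2, Silver 2, Violet 2, Amber 2, Teal 21 (total 35).
Blue receives 2.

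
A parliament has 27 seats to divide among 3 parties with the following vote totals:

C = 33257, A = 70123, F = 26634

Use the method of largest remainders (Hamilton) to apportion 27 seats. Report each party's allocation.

C 7, A 15, F 5

Standard divisor: 130014 ÷ 27 ≈ 4815.333.
Standard quotas: C 6.9065, A 14.5624, F 5.5311.
Lower quotas: C 6, A 14, F 5 (sum 25, leaving 2 seats).
Remainders in descending order: C 0.9065, A 0.5624, F 0.5311.
The surplus seats go to C, A.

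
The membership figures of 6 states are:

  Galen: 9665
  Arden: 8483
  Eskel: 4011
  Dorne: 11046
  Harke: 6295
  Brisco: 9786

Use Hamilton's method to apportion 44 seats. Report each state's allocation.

The standard divisor is 49286/44 ≈ 1120.136.
Standard quotas: Galen 8.6284, Arden 7.5732, Eskel 3.5808, Dorne 9.8613, Harke 5.6199, Brisco 8.7364.
Lower quotas: Galen 8, Arden 7, Eskel 3, Dorne 9, Harke 5, Brisco 8 (sum 40, leaving 4 seats).
Remainders in descending order: Dorne 0.8613, Brisco 0.7364, Galen 0.6284, Harke 0.6199, Eskel 0.5808, Arden 0.5732.
The surplus seats go to Dorne, Brisco, Galen, Harke.

Galen 9, Arden 7, Eskel 3, Dorne 10, Harke 6, Brisco 9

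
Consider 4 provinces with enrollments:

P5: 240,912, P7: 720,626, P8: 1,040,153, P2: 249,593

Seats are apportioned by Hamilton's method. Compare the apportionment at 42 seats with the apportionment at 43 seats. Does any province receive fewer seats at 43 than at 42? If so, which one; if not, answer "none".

At 42 seats: P5 5, P7 13, P8 19, P2 5.
At 43 seats: P5 4, P7 14, P8 20, P2 5.
P5 drops from 5 to 4.

P5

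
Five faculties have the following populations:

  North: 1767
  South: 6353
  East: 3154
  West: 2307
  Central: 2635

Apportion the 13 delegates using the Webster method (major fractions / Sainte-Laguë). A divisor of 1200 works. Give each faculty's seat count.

North 1, South 5, East 3, West 2, Central 2

With modified divisor 1200: modified quotas North 1.472, South 5.294, East 2.628, West 1.923, Central 2.196.
Rounding to the nearest integer: North 1, South 5, East 3, West 2, Central 2 (total 13).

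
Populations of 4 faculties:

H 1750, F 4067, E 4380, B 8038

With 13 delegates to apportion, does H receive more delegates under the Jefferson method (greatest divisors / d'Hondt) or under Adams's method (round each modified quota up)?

Adams

Jefferson: H 1, F 3, E 3, B 6.
Adams: H 2, F 3, E 3, B 5.
H gets 1 under Jefferson and 2 under Adams.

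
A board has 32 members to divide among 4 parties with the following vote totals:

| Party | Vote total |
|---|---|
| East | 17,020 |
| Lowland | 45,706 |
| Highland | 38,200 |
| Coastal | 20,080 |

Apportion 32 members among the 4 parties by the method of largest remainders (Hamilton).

East 5, Lowland 12, Highland 10, Coastal 5

The standard divisor is 121006/32 ≈ 3781.438.
Standard quotas: East 4.5009, Lowland 12.0869, Highland 10.1020, Coastal 5.3101.
Lower quotas: East 4, Lowland 12, Highland 10, Coastal 5 (sum 31, leaving 1 seat).
Remainders in descending order: East 0.5009, Coastal 0.3101, Highland 0.1020, Lowland 0.0869.
Largest remainder: East receives the extra seat.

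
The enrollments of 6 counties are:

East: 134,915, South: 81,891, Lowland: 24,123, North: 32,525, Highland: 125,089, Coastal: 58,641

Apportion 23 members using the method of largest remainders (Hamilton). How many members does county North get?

Total 457184; standard divisor 457184/23 ≈ 19877.565.
Standard quotas: East 6.7873, South 4.1198, Lowland 1.2136, North 1.6363, Highland 6.2930, Coastal 2.9501.
Lower quotas: East 6, South 4, Lowland 1, North 1, Highland 6, Coastal 2 (sum 20, leaving 3 seats).
Remainders in descending order: Coastal 0.9501, East 0.7873, North 0.6363, Highland 0.2930, Lowland 0.2136, South 0.1198.
Largest remainders: Coastal, East, North receive the extra seats.
North receives 2.

2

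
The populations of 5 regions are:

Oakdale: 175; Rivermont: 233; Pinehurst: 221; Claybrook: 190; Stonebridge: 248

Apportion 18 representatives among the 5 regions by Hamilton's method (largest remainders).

The standard divisor is 1067/18 ≈ 59.278.
Standard quotas: Oakdale 2.952, Rivermont 3.931, Pinehurst 3.728, Claybrook 3.205, Stonebridge 4.184.
Lower quotas: Oakdale 2, Rivermont 3, Pinehurst 3, Claybrook 3, Stonebridge 4 (sum 15, leaving 3 seats).
Remainders in descending order: Oakdale 0.952, Rivermont 0.931, Pinehurst 0.728, Claybrook 0.205, Stonebridge 0.184.
Largest remainders: Oakdale, Rivermont, Pinehurst receive the extra seats.

Oakdale 3; Rivermont 4; Pinehurst 4; Claybrook 3; Stonebridge 4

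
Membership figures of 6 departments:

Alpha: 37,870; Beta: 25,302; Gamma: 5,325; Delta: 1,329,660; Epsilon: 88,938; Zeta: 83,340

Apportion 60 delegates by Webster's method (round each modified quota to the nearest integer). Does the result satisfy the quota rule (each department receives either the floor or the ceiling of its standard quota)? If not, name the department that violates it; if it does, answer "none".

Delta

Standard quotas: Alpha 1.447, Beta 0.967, Gamma 0.203, Delta 50.801, Epsilon 3.398, Zeta 3.184.
Webster allocation: Alpha 1, Beta 1, Gamma 0, Delta 52, Epsilon 3, Zeta 3.
Delta has quota 50.801 (lower 50, upper 51) but receives 52 — outside the quota interval.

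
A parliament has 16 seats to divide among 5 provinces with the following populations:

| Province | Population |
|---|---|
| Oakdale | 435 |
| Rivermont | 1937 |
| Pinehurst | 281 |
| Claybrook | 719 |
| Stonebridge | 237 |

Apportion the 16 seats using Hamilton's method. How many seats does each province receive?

Total 3609; standard divisor 3609/16 ≈ 225.562.
Standard quotas: Oakdale 1.929, Rivermont 8.587, Pinehurst 1.246, Claybrook 3.188, Stonebridge 1.051.
Lower quotas: Oakdale 1, Rivermont 8, Pinehurst 1, Claybrook 3, Stonebridge 1 (sum 14, leaving 2 seats).
Remainders in descending order: Oakdale 0.929, Rivermont 0.587, Pinehurst 0.246, Claybrook 0.188, Stonebridge 0.051.
Largest remainders: Oakdale, Rivermont receive the extra seats.

Oakdale 2, Rivermont 9, Pinehurst 1, Claybrook 3, Stonebridge 1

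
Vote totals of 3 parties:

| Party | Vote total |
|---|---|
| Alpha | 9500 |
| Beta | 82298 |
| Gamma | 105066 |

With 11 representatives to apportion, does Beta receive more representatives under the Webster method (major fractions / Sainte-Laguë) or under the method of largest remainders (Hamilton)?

Webster: Alpha 1, Beta 4, Gamma 6.
Hamilton: Alpha 0, Beta 5, Gamma 6.
Beta gets 4 under Webster and 5 under Hamilton.

Hamilton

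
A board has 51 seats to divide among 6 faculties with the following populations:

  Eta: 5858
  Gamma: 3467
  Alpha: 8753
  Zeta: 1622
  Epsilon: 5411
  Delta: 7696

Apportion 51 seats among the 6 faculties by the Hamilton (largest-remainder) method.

Eta: 9, Gamma: 5, Alpha: 14, Zeta: 3, Epsilon: 8, Delta: 12

Total 32807; standard divisor 32807/51 ≈ 643.275.
Standard quotas: Eta 9.1065, Gamma 5.3896, Alpha 13.6069, Zeta 2.5215, Epsilon 8.4116, Delta 11.9638.
Lower quotas: Eta 9, Gamma 5, Alpha 13, Zeta 2, Epsilon 8, Delta 11 (sum 48, leaving 3 seats).
Remainders in descending order: Delta 0.9638, Alpha 0.6069, Zeta 0.5215, Epsilon 0.4116, Gamma 0.3896, Eta 0.1065.
The surplus seats go to Delta, Alpha, Zeta.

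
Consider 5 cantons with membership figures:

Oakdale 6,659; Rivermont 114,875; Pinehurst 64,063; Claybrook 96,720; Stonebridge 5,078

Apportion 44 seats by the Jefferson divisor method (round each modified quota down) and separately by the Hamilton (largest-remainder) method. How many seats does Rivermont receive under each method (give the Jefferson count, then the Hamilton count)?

Jefferson: Oakdale 1, Rivermont 18, Pinehurst 10, Claybrook 15, Stonebridge 0.
Hamilton: Oakdale 1, Rivermont 17, Pinehurst 10, Claybrook 15, Stonebridge 1.
Rivermont gets 18 under Jefferson and 17 under Hamilton.

18 and 17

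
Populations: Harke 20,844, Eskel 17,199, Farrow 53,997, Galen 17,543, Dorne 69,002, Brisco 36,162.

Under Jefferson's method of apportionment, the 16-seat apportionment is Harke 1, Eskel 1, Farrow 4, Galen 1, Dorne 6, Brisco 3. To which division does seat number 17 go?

Priority for the next seat is population ÷ (current seats + 1).
Priorities: Harke 10422.000, Eskel 8599.500, Farrow 10799.400, Galen 8771.500, Dorne 9857.429, Brisco 9040.500.
Highest priority: Farrow.

Farrow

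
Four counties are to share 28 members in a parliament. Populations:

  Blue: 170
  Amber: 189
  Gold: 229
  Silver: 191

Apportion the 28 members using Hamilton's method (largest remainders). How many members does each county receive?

Standard divisor: 779 ÷ 28 ≈ 27.821.
Standard quotas: Blue 6.110, Amber 6.793, Gold 8.231, Silver 6.865.
Lower quotas: Blue 6, Amber 6, Gold 8, Silver 6 (sum 26, leaving 2 seats).
Remainders in descending order: Silver 0.865, Amber 0.793, Gold 0.231, Blue 0.110.
The surplus seats go to Silver, Amber.

Blue: 6, Amber: 7, Gold: 8, Silver: 7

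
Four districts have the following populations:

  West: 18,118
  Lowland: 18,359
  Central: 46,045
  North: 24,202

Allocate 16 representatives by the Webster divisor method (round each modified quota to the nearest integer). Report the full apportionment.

West: 3; Lowland: 3; Central: 7; North: 3

Standard divisor 106724/16 ≈ 6670.25; standard quotas: West 2.716, Lowland 2.752, Central 6.903, North 3.628.
Rounding to the nearest integer gives 3, 3, 7, 4 = 17 seats, so the divisor must be adjusted.
With modified divisor 7000: modified quotas West 2.588, Lowland 2.623, Central 6.578, North 3.457.
Rounding to the nearest integer: West 3, Lowland 3, Central 7, North 3 (total 16).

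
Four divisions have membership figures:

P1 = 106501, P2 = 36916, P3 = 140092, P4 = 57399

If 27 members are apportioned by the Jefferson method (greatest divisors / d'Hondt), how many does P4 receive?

Standard divisor 340908/27 ≈ 12626.222; standard quotas: P1 8.435, P2 2.924, P3 11.095, P4 4.546.
Rounding down gives 8, 2, 11, 4 = 25 seats, so the divisor must be adjusted.
With modified divisor 11800: modified quotas P1 9.026, P2 3.128, P3 11.872, P4 4.864.
Rounding down: P1 9, P2 3, P3 11, P4 4 (total 27).
P4 receives 4.

4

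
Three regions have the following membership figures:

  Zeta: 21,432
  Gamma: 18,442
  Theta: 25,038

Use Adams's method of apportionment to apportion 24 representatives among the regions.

Zeta 8; Gamma 7; Theta 9

Standard divisor 64912/24 ≈ 2704.667; standard quotas: Zeta 7.924, Gamma 6.819, Theta 9.257.
Rounding up gives 8, 7, 10 = 25 seats, so the divisor must be adjusted.
With modified divisor 2900: modified quotas Zeta 7.390, Gamma 6.359, Theta 8.634.
Rounding up: Zeta 8, Gamma 7, Theta 9 (total 24).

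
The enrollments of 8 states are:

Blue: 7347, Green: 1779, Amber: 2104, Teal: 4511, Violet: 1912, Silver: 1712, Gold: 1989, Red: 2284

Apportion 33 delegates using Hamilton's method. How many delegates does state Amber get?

The standard divisor is 23638/33 ≈ 716.303.
Standard quotas: Blue 10.2568, Green 2.4836, Amber 2.9373, Teal 6.2976, Violet 2.6693, Silver 2.3900, Gold 2.7768, Red 3.1886.
Lower quotas: Blue 10, Green 2, Amber 2, Teal 6, Violet 2, Silver 2, Gold 2, Red 3 (sum 29, leaving 4 seats).
Remainders in descending order: Amber 0.9373, Gold 0.7768, Violet 0.6693, Green 0.4836, Silver 0.3900, Teal 0.2976, Blue 0.2568, Red 0.1886.
The surplus seats go to Amber, Gold, Violet, Green.
Amber receives 3.

3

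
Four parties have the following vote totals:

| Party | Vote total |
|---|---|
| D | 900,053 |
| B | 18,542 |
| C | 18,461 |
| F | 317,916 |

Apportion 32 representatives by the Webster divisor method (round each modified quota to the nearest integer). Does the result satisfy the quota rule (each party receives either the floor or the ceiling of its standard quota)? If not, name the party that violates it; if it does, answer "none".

Standard quotas: D 22.950, B 0.473, C 0.471, F 8.106.
Webster allocation: D 24, B 0, C 0, F 8.
D has quota 22.950 (lower 22, upper 23) but receives 24 — outside the quota interval.

D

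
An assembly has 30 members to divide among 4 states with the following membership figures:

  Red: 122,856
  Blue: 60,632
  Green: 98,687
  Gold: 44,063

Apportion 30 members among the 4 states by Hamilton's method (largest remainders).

Total 326238; standard divisor 326238/30 ≈ 10874.6.
Standard quotas: Red 11.2975, Blue 5.5756, Green 9.0750, Gold 4.0519.
Lower quotas: Red 11, Blue 5, Green 9, Gold 4 (sum 29, leaving 1 seat).
Remainders in descending order: Blue 0.5756, Red 0.2975, Green 0.0750, Gold 0.0519.
The surplus seat goes to Blue.

Red: 11, Blue: 6, Green: 9, Gold: 4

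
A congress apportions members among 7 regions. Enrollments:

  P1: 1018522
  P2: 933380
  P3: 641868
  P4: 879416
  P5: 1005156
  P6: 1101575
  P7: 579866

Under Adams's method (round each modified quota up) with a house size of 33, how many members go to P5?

Standard divisor 6159783/33 ≈ 186660.091; standard quotas: P1 5.457, P2 5.000, P3 3.439, P4 4.711, P5 5.385, P6 5.902, P7 3.107.
Rounding up gives 6, 6, 4, 5, 6, 6, 4 = 37 seats, so the divisor must be adjusted.
With modified divisor 208800: modified quotas P1 4.878, P2 4.470, P3 3.074, P4 4.212, P5 4.814, P6 5.276, P7 2.777.
Rounding up: P1 5, P2 5, P3 4, P4 5, P5 5, P6 6, P7 3 (total 33).
P5 receives 5.

5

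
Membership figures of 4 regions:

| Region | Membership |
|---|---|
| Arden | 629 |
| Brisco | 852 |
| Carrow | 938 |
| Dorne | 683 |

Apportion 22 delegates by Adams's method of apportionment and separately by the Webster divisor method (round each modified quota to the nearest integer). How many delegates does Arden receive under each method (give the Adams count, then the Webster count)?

Adams: Arden 5, Brisco 6, Carrow 6, Dorne 5.
Webster: Arden 4, Brisco 6, Carrow 7, Dorne 5.
Arden gets 5 under Adams and 4 under Webster.

5 and 4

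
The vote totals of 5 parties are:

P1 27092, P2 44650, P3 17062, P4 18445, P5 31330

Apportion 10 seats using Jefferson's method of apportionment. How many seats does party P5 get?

2

Standard divisor 138579/10 ≈ 13857.9; standard quotas: P1 1.955, P2 3.222, P3 1.231, P4 1.331, P5 2.261.
Rounding down gives 1, 3, 1, 1, 2 = 8 seats, so the divisor must be adjusted.
With modified divisor 10800: modified quotas P1 2.509, P2 4.134, P3 1.580, P4 1.708, P5 2.901.
Rounding down: P1 2, P2 4, P3 1, P4 1, P5 2 (total 10).
P5 receives 2.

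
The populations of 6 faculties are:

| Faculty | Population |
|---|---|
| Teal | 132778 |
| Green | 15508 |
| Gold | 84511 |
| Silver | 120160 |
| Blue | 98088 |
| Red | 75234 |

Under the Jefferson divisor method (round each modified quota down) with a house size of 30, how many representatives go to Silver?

7

Standard divisor 526279/30 ≈ 17542.633; standard quotas: Teal 7.569, Green 0.884, Gold 4.817, Silver 6.850, Blue 5.591, Red 4.289.
Rounding down gives 7, 0, 4, 6, 5, 4 = 26 seats, so the divisor must be adjusted.
With modified divisor 15900: modified quotas Teal 8.351, Green 0.975, Gold 5.315, Silver 7.557, Blue 6.169, Red 4.732.
Rounding down: Teal 8, Green 0, Gold 5, Silver 7, Blue 6, Red 4 (total 30).
Silver receives 7.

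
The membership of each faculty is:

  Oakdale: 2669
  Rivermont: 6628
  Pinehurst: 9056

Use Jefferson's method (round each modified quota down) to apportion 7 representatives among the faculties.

Oakdale: 1, Rivermont: 2, Pinehurst: 4

Standard divisor 18353/7 ≈ 2621.857; standard quotas: Oakdale 1.018, Rivermont 2.528, Pinehurst 3.454.
Rounding down gives 1, 2, 3 = 6 seats, so the divisor must be adjusted.
With modified divisor 2240: modified quotas Oakdale 1.192, Rivermont 2.959, Pinehurst 4.043.
Rounding down: Oakdale 1, Rivermont 2, Pinehurst 4 (total 7).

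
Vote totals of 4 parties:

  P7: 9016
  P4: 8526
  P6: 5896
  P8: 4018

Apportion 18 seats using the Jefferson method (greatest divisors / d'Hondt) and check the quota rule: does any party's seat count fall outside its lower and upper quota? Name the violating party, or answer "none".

Standard quotas: P7 5.911, P4 5.590, P6 3.865, P8 2.634.
Jefferson allocation: P7 6, P4 6, P6 4, P8 2.
Every allocation lies between the lower and upper quota.

none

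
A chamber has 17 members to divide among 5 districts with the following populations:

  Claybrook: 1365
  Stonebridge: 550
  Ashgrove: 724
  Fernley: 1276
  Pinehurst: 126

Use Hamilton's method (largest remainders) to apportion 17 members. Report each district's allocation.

Total 4041; standard divisor 4041/17 ≈ 237.706.
Standard quotas: Claybrook 5.742, Stonebridge 2.314, Ashgrove 3.046, Fernley 5.368, Pinehurst 0.530.
Lower quotas: Claybrook 5, Stonebridge 2, Ashgrove 3, Fernley 5, Pinehurst 0 (sum 15, leaving 2 seats).
Remainders in descending order: Claybrook 0.742, Pinehurst 0.530, Fernley 0.368, Stonebridge 0.314, Ashgrove 0.046.
Largest remainders: Claybrook, Pinehurst receive the extra seats.

Claybrook 6, Stonebridge 2, Ashgrove 3, Fernley 5, Pinehurst 1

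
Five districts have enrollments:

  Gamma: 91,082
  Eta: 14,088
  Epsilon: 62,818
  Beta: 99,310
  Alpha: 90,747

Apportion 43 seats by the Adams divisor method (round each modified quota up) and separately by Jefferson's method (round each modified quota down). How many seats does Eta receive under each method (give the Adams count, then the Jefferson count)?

Adams: Gamma 11, Eta 2, Epsilon 7, Beta 12, Alpha 11.
Jefferson: Gamma 11, Eta 1, Epsilon 8, Beta 12, Alpha 11.
Eta gets 2 under Adams and 1 under Jefferson.

2 and 1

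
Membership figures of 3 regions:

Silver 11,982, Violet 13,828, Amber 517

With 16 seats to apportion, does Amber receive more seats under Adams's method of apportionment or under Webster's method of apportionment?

Adams: Silver 7, Violet 8, Amber 1.
Webster: Silver 7, Violet 9, Amber 0.
Amber gets 1 under Adams and 0 under Webster.

Adams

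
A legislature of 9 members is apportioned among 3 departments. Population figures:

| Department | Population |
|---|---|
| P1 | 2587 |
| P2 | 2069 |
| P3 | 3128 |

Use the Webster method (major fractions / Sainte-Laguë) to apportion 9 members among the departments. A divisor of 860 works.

With modified divisor 860: modified quotas P1 3.008, P2 2.406, P3 3.637.
Rounding to the nearest integer: P1 3, P2 2, P3 4 (total 9).

P1: 3; P2: 2; P3: 4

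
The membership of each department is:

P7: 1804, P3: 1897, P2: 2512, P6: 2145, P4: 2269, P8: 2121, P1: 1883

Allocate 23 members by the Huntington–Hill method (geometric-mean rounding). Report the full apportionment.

With divisor 637: modified quotas P7 2.832, P3 2.978, P2 3.943, P6 3.367, P4 3.562, P8 3.330, P1 2.956.
Geometric-mean thresholds: P7 √(2·3)=2.449, P3 √(2·3)=2.449, P2 √(3·4)=3.464, P6 √(3·4)=3.464, P4 √(3·4)=3.464, P8 √(3·4)=3.464, P1 √(2·3)=2.449.
Each quota rounded against its threshold gives P7 3, P3 3, P2 4, P6 3, P4 4, P8 3, P1 3 (total 23).

P7 3; P3 3; P2 4; P6 3; P4 4; P8 3; P1 3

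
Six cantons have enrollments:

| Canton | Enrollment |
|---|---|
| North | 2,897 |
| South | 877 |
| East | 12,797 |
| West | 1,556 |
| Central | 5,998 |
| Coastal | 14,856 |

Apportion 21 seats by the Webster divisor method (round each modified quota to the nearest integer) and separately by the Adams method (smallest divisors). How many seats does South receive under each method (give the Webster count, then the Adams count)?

Webster: North 2, South 0, East 7, West 1, Central 3, Coastal 8.
Adams: North 2, South 1, East 7, West 1, Central 3, Coastal 7.
South gets 0 under Webster and 1 under Adams.

0 and 1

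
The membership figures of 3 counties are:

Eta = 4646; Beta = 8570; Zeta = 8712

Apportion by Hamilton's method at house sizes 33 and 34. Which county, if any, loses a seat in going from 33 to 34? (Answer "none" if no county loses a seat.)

At 33 seats: Eta 7, Beta 13, Zeta 13.
At 34 seats: Eta 7, Beta 13, Zeta 14.
No county's allocation decreased.

none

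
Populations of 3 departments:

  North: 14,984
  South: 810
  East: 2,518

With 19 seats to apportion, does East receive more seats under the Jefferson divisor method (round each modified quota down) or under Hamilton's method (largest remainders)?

Jefferson: North 17, South 0, East 2.
Hamilton: North 15, South 1, East 3.
East gets 2 under Jefferson and 3 under Hamilton.

Hamilton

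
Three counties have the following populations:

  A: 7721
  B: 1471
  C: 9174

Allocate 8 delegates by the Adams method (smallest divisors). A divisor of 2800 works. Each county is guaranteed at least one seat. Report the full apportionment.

With modified divisor 2800: modified quotas A 2.757, B 0.525, C 3.276.
Rounding up: A 3, B 1, C 4 (total 8).

A: 3, B: 1, C: 4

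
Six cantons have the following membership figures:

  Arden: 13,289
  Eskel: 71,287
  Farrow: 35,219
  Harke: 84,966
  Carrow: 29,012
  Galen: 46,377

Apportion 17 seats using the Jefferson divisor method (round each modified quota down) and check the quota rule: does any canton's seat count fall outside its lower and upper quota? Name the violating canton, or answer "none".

none

Standard quotas: Arden 0.806, Eskel 4.326, Farrow 2.137, Harke 5.156, Carrow 1.760, Galen 2.814.
Jefferson allocation: Arden 0, Eskel 5, Farrow 2, Harke 5, Carrow 2, Galen 3.
Every allocation lies between the lower and upper quota.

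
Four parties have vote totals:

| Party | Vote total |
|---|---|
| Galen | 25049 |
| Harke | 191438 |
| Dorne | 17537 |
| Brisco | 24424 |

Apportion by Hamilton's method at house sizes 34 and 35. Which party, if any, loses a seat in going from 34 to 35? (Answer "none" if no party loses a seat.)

Dorne

At 34 seats: Galen 3, Harke 25, Dorne 3, Brisco 3.
At 35 seats: Galen 4, Harke 26, Dorne 2, Brisco 3.
Dorne drops from 3 to 2.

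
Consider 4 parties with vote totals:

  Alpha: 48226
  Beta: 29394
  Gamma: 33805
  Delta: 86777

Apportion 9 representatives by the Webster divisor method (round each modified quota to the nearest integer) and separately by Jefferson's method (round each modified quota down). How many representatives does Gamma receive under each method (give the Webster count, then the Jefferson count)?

2 and 1

Webster: Alpha 2, Beta 1, Gamma 2, Delta 4.
Jefferson: Alpha 2, Beta 1, Gamma 1, Delta 5.
Gamma gets 2 under Webster and 1 under Jefferson.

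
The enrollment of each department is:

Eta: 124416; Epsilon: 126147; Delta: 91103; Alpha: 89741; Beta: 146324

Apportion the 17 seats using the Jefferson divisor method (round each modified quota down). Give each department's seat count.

Eta 4; Epsilon 4; Delta 3; Alpha 2; Beta 4

Standard divisor 577731/17 ≈ 33984.176; standard quotas: Eta 3.661, Epsilon 3.712, Delta 2.681, Alpha 2.641, Beta 4.306.
Rounding down gives 3, 3, 2, 2, 4 = 14 seats, so the divisor must be adjusted.
With modified divisor 30140: modified quotas Eta 4.128, Epsilon 4.185, Delta 3.023, Alpha 2.977, Beta 4.855.
Rounding down: Eta 4, Epsilon 4, Delta 3, Alpha 2, Beta 4 (total 17).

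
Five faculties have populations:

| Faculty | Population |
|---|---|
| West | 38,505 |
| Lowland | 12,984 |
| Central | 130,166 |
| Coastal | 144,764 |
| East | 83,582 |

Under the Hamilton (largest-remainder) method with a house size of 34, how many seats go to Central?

11

The standard divisor is 410001/34 ≈ 12058.853.
Standard quotas: West 3.1931, Lowland 1.0767, Central 10.7942, Coastal 12.0048, East 6.9312.
Lower quotas: West 3, Lowland 1, Central 10, Coastal 12, East 6 (sum 32, leaving 2 seats).
Remainders in descending order: East 0.9312, Central 0.7942, West 0.1931, Lowland 0.0767, Coastal 0.0048.
The surplus seats go to East, Central.
Central receives 11.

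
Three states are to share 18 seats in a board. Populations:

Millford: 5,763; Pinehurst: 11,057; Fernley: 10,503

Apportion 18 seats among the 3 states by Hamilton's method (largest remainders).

Total 27323; standard divisor 27323/18 ≈ 1517.944.
Standard quotas: Millford 3.7966, Pinehurst 7.2842, Fernley 6.9192.
Lower quotas: Millford 3, Pinehurst 7, Fernley 6 (sum 16, leaving 2 seats).
Remainders in descending order: Fernley 0.9192, Millford 0.7966, Pinehurst 0.2842.
Largest remainders: Fernley, Millford receive the extra seats.

Millford 4, Pinehurst 7, Fernley 7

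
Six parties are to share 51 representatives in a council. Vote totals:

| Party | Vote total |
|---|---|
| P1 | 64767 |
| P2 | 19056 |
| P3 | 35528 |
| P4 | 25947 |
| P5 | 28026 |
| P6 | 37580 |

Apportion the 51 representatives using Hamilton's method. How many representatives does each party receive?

The standard divisor is 210904/51 ≈ 4135.373.
Standard quotas: P1 15.6617, P2 4.6080, P3 8.5912, P4 6.2744, P5 6.7771, P6 9.0875.
Lower quotas: P1 15, P2 4, P3 8, P4 6, P5 6, P6 9 (sum 48, leaving 3 seats).
Remainders in descending order: P5 0.7771, P1 0.6617, P2 0.6080, P3 0.5912, P4 0.2744, P6 0.0875.
Largest remainders: P5, P1, P2 receive the extra seats.

P1: 16, P2: 5, P3: 8, P4: 6, P5: 7, P6: 9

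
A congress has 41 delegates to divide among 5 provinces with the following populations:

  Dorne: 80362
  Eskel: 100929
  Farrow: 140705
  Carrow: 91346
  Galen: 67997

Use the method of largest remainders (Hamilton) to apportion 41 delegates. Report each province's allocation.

The standard divisor is 481339/41 ≈ 11739.976.
Standard quotas: Dorne 6.8452, Eskel 8.5970, Farrow 11.9851, Carrow 7.7808, Galen 5.7919.
Lower quotas: Dorne 6, Eskel 8, Farrow 11, Carrow 7, Galen 5 (sum 37, leaving 4 seats).
Remainders in descending order: Farrow 0.9851, Dorne 0.8452, Galen 0.7919, Carrow 0.7808, Eskel 0.5970.
Largest remainders: Farrow, Dorne, Galen, Carrow receive the extra seats.

Dorne 7; Eskel 8; Farrow 12; Carrow 8; Galen 6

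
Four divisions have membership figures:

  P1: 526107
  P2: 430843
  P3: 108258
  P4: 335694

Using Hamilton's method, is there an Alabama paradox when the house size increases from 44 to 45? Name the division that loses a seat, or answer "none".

At 44 seats: P1 16, P2 14, P3 3, P4 11.
At 45 seats: P1 17, P2 14, P3 3, P4 11.
No division's allocation decreased.

none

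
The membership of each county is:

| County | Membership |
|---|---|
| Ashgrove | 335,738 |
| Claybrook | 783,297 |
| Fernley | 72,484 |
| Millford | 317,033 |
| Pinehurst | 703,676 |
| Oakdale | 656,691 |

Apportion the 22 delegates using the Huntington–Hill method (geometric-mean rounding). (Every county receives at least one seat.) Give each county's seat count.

With divisor 133246: modified quotas Ashgrove 2.520, Claybrook 5.879, Fernley 0.544, Millford 2.379, Pinehurst 5.281, Oakdale 4.928.
Geometric-mean thresholds: Ashgrove √(2·3)=2.449, Claybrook √(5·6)=5.477, Fernley (min 1), Millford √(2·3)=2.449, Pinehurst √(5·6)=5.477, Oakdale √(4·5)=4.472.
Each quota rounded against its threshold gives Ashgrove 3, Claybrook 6, Fernley 1, Millford 2, Pinehurst 5, Oakdale 5 (total 22).

Ashgrove=3, Claybrook=6, Fernley=1, Millford=2, Pinehurst=5, Oakdale=5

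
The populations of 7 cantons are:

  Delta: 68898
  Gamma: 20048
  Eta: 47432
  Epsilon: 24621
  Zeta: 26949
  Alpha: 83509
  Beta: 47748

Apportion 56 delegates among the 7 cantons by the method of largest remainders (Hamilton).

Standard divisor: 319205 ÷ 56 ≈ 5700.089.
Standard quotas: Delta 12.0872, Gamma 3.5171, Eta 8.3213, Epsilon 4.3194, Zeta 4.7278, Alpha 14.6505, Beta 8.3767.
Lower quotas: Delta 12, Gamma 3, Eta 8, Epsilon 4, Zeta 4, Alpha 14, Beta 8 (sum 53, leaving 3 seats).
Remainders in descending order: Zeta 0.7278, Alpha 0.6505, Gamma 0.5171, Beta 0.3767, Eta 0.3213, Epsilon 0.3194, Delta 0.0872.
Largest remainders: Zeta, Alpha, Gamma receive the extra seats.

Delta: 12, Gamma: 4, Eta: 8, Epsilon: 4, Zeta: 5, Alpha: 15, Beta: 8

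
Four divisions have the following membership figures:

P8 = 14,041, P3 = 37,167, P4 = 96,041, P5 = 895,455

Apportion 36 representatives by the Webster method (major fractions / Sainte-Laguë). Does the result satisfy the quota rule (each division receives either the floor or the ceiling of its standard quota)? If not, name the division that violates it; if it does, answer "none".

P5

Standard quotas: P8 0.485, P3 1.283, P4 3.316, P5 30.916.
Webster allocation: P8 0, P3 1, P4 3, P5 32.
P5 has quota 30.916 (lower 30, upper 31) but receives 32 — outside the quota interval.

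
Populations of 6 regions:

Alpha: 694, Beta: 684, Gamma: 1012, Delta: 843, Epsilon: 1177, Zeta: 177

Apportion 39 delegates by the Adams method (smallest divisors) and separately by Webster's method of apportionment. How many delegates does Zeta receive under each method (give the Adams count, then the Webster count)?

2 and 1

Adams: Alpha 6, Beta 6, Gamma 8, Delta 7, Epsilon 10, Zeta 2.
Webster: Alpha 6, Beta 6, Gamma 9, Delta 7, Epsilon 10, Zeta 1.
Zeta gets 2 under Adams and 1 under Webster.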